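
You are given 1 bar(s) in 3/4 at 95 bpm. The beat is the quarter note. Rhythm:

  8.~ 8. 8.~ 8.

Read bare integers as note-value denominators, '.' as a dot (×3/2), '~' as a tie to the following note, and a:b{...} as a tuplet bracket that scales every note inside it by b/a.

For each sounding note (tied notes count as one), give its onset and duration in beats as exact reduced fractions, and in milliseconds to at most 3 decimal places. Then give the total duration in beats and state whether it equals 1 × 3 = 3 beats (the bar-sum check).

1) 0.0ms=0b +947.368ms=3/2b
2) 947.368ms=3/2b +947.368ms=3/2b
Σ=3b of 3 (95bpm 3/4) — PASS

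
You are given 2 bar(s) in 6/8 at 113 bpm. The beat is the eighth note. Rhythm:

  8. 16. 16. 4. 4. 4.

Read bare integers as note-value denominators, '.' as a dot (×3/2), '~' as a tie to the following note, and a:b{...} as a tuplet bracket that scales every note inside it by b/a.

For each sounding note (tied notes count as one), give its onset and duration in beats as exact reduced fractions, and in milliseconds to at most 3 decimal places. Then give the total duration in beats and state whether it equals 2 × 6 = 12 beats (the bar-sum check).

1) 0.0ms=0b +796.46ms=3/2b
2) 796.46ms=3/2b +398.23ms=3/4b
3) 1194.69ms=9/4b +398.23ms=3/4b
4) 1592.92ms=3b +1592.92ms=3b
5) 3185.841ms=6b +1592.92ms=3b
6) 4778.761ms=9b +1592.92ms=3b
Σ=12b of 12 (113bpm 6/8) — PASS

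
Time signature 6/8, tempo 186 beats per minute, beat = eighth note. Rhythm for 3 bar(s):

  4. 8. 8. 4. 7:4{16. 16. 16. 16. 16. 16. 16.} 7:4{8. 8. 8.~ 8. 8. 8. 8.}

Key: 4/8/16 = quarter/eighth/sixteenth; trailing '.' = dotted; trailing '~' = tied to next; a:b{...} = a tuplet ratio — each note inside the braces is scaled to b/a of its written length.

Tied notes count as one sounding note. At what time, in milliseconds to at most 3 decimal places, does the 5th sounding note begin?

note 5 onset = 9b = 2903.226ms

1. 0.0ms @ 0 + 967.742ms (3)
2. 967.742ms @ 3 + 483.871ms (3/2)
3. 1451.613ms @ 9/2 + 483.871ms (3/2)
4. 1935.484ms @ 6 + 967.742ms (3)
5. 2903.226ms @ 9 + 138.249ms (3/7)
6. 3041.475ms @ 66/7 + 138.249ms (3/7)
7. 3179.724ms @ 69/7 + 138.249ms (3/7)
8. 3317.972ms @ 72/7 + 138.249ms (3/7)
9. 3456.221ms @ 75/7 + 138.249ms (3/7)
10. 3594.47ms @ 78/7 + 138.249ms (3/7)
11. 3732.719ms @ 81/7 + 138.249ms (3/7)
12. 3870.968ms @ 12 + 276.498ms (6/7)
13. 4147.465ms @ 90/7 + 276.498ms (6/7)
14. 4423.963ms @ 96/7 + 552.995ms (12/7)
15. 4976.959ms @ 108/7 + 276.498ms (6/7)
16. 5253.456ms @ 114/7 + 276.498ms (6/7)
17. 5529.954ms @ 120/7 + 276.498ms (6/7)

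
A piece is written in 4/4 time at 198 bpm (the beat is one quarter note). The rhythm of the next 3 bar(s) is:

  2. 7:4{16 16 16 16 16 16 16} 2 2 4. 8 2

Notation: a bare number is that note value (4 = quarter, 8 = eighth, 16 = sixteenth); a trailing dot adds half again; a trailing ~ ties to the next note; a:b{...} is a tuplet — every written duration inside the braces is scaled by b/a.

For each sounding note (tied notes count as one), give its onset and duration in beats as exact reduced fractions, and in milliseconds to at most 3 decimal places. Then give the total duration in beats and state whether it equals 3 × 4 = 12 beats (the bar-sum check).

1) 0.0ms=0b +909.091ms=3b
2) 909.091ms=3b +43.29ms=1/7b
3) 952.381ms=22/7b +43.29ms=1/7b
4) 995.671ms=23/7b +43.29ms=1/7b
5) 1038.961ms=24/7b +43.29ms=1/7b
6) 1082.251ms=25/7b +43.29ms=1/7b
7) 1125.541ms=26/7b +43.29ms=1/7b
8) 1168.831ms=27/7b +43.29ms=1/7b
9) 1212.121ms=4b +606.061ms=2b
10) 1818.182ms=6b +606.061ms=2b
11) 2424.242ms=8b +454.545ms=3/2b
12) 2878.788ms=19/2b +151.515ms=1/2b
13) 3030.303ms=10b +606.061ms=2b
Σ=12b of 12 (198bpm 4/4) — PASS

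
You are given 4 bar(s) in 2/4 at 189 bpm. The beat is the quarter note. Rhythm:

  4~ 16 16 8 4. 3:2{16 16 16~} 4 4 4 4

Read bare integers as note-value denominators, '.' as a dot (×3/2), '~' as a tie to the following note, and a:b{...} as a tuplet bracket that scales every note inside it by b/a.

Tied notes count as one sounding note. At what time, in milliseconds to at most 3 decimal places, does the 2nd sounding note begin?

1. 0.0ms @ 0 + 396.825ms (5/4)
2. 396.825ms @ 5/4 + 79.365ms (1/4)
3. 476.19ms @ 3/2 + 158.73ms (1/2)
4. 634.921ms @ 2 + 476.19ms (3/2)
5. 1111.111ms @ 7/2 + 52.91ms (1/6)
6. 1164.021ms @ 11/3 + 52.91ms (1/6)
7. 1216.931ms @ 23/6 + 370.37ms (7/6)
8. 1587.302ms @ 5 + 317.46ms (1)
9. 1904.762ms @ 6 + 317.46ms (1)
10. 2222.222ms @ 7 + 317.46ms (1)

note 2 onset = 5/4b = 396.825ms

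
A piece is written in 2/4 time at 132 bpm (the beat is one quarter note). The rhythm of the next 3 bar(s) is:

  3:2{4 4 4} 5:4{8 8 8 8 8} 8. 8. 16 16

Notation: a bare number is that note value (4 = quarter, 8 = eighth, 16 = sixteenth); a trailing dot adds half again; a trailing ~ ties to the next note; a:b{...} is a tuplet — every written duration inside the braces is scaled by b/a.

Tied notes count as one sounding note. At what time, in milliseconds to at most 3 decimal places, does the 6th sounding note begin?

note 6 onset = 14/5b = 1272.727ms

1. 0.0ms @ 0 + 303.03ms (2/3)
2. 303.03ms @ 2/3 + 303.03ms (2/3)
3. 606.061ms @ 4/3 + 303.03ms (2/3)
4. 909.091ms @ 2 + 181.818ms (2/5)
5. 1090.909ms @ 12/5 + 181.818ms (2/5)
6. 1272.727ms @ 14/5 + 181.818ms (2/5)
7. 1454.545ms @ 16/5 + 181.818ms (2/5)
8. 1636.364ms @ 18/5 + 181.818ms (2/5)
9. 1818.182ms @ 4 + 340.909ms (3/4)
10. 2159.091ms @ 19/4 + 340.909ms (3/4)
11. 2500.0ms @ 11/2 + 113.636ms (1/4)
12. 2613.636ms @ 23/4 + 113.636ms (1/4)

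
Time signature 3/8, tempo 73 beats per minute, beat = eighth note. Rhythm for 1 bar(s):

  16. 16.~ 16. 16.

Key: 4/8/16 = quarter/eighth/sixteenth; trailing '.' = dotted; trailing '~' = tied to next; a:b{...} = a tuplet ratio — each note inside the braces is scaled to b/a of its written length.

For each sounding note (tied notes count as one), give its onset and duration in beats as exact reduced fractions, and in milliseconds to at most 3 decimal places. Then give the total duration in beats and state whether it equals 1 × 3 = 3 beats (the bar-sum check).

1) 0.0ms=0b +616.438ms=3/4b
2) 616.438ms=3/4b +1232.877ms=3/2b
3) 1849.315ms=9/4b +616.438ms=3/4b
Σ=3b of 3 (73bpm 3/8) — PASS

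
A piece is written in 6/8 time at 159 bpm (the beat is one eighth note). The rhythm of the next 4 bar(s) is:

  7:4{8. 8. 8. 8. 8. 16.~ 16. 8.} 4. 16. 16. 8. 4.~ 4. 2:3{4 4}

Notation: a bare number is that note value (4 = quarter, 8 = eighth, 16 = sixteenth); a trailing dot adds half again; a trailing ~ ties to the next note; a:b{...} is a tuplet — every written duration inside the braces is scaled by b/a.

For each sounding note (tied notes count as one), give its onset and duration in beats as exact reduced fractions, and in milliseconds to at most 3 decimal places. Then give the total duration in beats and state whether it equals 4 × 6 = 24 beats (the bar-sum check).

1) 0.0ms=0b +323.45ms=6/7b
2) 323.45ms=6/7b +323.45ms=6/7b
3) 646.9ms=12/7b +323.45ms=6/7b
4) 970.35ms=18/7b +323.45ms=6/7b
5) 1293.801ms=24/7b +323.45ms=6/7b
6) 1617.251ms=30/7b +323.45ms=6/7b
7) 1940.701ms=36/7b +323.45ms=6/7b
8) 2264.151ms=6b +1132.075ms=3b
9) 3396.226ms=9b +283.019ms=3/4b
10) 3679.245ms=39/4b +283.019ms=3/4b
11) 3962.264ms=21/2b +566.038ms=3/2b
12) 4528.302ms=12b +2264.151ms=6b
13) 6792.453ms=18b +1132.075ms=3b
14) 7924.528ms=21b +1132.075ms=3b
Σ=24b of 24 (159bpm 6/8) — PASS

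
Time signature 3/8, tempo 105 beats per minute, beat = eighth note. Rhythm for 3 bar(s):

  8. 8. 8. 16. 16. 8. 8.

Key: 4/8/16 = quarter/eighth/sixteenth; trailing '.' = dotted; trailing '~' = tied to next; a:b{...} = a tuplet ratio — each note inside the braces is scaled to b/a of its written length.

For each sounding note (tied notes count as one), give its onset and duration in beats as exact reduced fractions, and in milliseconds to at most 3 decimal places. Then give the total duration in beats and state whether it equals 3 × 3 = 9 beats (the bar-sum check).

1) 0.0ms=0b +857.143ms=3/2b
2) 857.143ms=3/2b +857.143ms=3/2b
3) 1714.286ms=3b +857.143ms=3/2b
4) 2571.429ms=9/2b +428.571ms=3/4b
5) 3000.0ms=21/4b +428.571ms=3/4b
6) 3428.571ms=6b +857.143ms=3/2b
7) 4285.714ms=15/2b +857.143ms=3/2b
Σ=9b of 9 (105bpm 3/8) — PASS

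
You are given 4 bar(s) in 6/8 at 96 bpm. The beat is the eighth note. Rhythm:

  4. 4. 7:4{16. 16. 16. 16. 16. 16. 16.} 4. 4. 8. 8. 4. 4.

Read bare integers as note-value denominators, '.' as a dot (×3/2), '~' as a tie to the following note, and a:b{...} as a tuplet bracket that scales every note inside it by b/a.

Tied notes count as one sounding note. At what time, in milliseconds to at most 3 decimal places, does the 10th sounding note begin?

note 10 onset = 9b = 5625.0ms

1. 0.0ms @ 0 + 1875.0ms (3)
2. 1875.0ms @ 3 + 1875.0ms (3)
3. 3750.0ms @ 6 + 267.857ms (3/7)
4. 4017.857ms @ 45/7 + 267.857ms (3/7)
5. 4285.714ms @ 48/7 + 267.857ms (3/7)
6. 4553.571ms @ 51/7 + 267.857ms (3/7)
7. 4821.429ms @ 54/7 + 267.857ms (3/7)
8. 5089.286ms @ 57/7 + 267.857ms (3/7)
9. 5357.143ms @ 60/7 + 267.857ms (3/7)
10. 5625.0ms @ 9 + 1875.0ms (3)
11. 7500.0ms @ 12 + 1875.0ms (3)
12. 9375.0ms @ 15 + 937.5ms (3/2)
13. 10312.5ms @ 33/2 + 937.5ms (3/2)
14. 11250.0ms @ 18 + 1875.0ms (3)
15. 13125.0ms @ 21 + 1875.0ms (3)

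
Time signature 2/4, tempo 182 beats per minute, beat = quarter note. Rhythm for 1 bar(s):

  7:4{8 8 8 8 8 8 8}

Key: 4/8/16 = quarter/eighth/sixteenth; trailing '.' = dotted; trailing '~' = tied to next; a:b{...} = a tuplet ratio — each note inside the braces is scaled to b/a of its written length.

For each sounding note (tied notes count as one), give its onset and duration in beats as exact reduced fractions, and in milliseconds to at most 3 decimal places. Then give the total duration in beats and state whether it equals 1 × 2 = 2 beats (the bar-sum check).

1) 0.0ms=0b +94.192ms=2/7b
2) 94.192ms=2/7b +94.192ms=2/7b
3) 188.383ms=4/7b +94.192ms=2/7b
4) 282.575ms=6/7b +94.192ms=2/7b
5) 376.766ms=8/7b +94.192ms=2/7b
6) 470.958ms=10/7b +94.192ms=2/7b
7) 565.149ms=12/7b +94.192ms=2/7b
Σ=2b of 2 (182bpm 2/4) — PASS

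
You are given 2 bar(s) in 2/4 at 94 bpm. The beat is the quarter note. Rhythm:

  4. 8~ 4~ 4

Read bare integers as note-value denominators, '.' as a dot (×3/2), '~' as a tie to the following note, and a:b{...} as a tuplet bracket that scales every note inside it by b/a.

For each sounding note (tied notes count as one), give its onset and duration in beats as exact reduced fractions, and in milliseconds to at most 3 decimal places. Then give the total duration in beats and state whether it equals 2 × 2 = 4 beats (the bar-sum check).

1) 0.0ms=0b +957.447ms=3/2b
2) 957.447ms=3/2b +1595.745ms=5/2b
Σ=4b of 4 (94bpm 2/4) — PASS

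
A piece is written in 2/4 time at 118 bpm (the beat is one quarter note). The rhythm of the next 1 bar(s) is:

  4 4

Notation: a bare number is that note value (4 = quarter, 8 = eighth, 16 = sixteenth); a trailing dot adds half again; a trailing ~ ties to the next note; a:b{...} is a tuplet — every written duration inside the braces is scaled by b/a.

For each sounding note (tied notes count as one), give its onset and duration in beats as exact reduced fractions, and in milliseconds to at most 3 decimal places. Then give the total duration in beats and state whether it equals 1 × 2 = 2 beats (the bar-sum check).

1) 0.0ms=0b +508.475ms=1b
2) 508.475ms=1b +508.475ms=1b
Σ=2b of 2 (118bpm 2/4) — PASS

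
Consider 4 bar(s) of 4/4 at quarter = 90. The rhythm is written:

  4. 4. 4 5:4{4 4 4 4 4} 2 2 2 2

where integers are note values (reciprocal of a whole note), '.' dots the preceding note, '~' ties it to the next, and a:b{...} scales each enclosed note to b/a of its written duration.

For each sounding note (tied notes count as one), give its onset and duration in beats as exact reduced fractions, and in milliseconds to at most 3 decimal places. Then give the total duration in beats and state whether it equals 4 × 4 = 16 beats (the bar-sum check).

1) 0.0ms=0b +1000.0ms=3/2b
2) 1000.0ms=3/2b +1000.0ms=3/2b
3) 2000.0ms=3b +666.667ms=1b
4) 2666.667ms=4b +533.333ms=4/5b
5) 3200.0ms=24/5b +533.333ms=4/5b
6) 3733.333ms=28/5b +533.333ms=4/5b
7) 4266.667ms=32/5b +533.333ms=4/5b
8) 4800.0ms=36/5b +533.333ms=4/5b
9) 5333.333ms=8b +1333.333ms=2b
10) 6666.667ms=10b +1333.333ms=2b
11) 8000.0ms=12b +1333.333ms=2b
12) 9333.333ms=14b +1333.333ms=2b
Σ=16b of 16 (90bpm 4/4) — PASS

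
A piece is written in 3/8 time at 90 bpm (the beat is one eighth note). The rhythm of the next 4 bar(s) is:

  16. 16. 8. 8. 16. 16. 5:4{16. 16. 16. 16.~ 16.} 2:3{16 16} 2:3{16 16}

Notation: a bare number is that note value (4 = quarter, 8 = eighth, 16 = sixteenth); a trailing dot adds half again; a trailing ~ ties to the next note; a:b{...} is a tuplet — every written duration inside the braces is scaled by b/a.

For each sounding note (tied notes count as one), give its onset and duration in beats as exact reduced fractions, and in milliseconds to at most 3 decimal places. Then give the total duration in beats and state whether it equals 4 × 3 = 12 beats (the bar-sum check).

1) 0.0ms=0b +500.0ms=3/4b
2) 500.0ms=3/4b +500.0ms=3/4b
3) 1000.0ms=3/2b +1000.0ms=3/2b
4) 2000.0ms=3b +1000.0ms=3/2b
5) 3000.0ms=9/2b +500.0ms=3/4b
6) 3500.0ms=21/4b +500.0ms=3/4b
7) 4000.0ms=6b +400.0ms=3/5b
8) 4400.0ms=33/5b +400.0ms=3/5b
9) 4800.0ms=36/5b +400.0ms=3/5b
10) 5200.0ms=39/5b +800.0ms=6/5b
11) 6000.0ms=9b +500.0ms=3/4b
12) 6500.0ms=39/4b +500.0ms=3/4b
13) 7000.0ms=21/2b +500.0ms=3/4b
14) 7500.0ms=45/4b +500.0ms=3/4b
Σ=12b of 12 (90bpm 3/8) — PASS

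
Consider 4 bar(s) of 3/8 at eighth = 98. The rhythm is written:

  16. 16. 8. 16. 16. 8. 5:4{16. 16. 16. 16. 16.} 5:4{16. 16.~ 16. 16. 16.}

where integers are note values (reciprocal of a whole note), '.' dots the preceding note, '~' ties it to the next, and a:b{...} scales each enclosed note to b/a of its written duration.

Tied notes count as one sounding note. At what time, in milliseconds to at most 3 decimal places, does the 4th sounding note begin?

note 4 onset = 3b = 1836.735ms

1. 0.0ms @ 0 + 459.184ms (3/4)
2. 459.184ms @ 3/4 + 459.184ms (3/4)
3. 918.367ms @ 3/2 + 918.367ms (3/2)
4. 1836.735ms @ 3 + 459.184ms (3/4)
5. 2295.918ms @ 15/4 + 459.184ms (3/4)
6. 2755.102ms @ 9/2 + 918.367ms (3/2)
7. 3673.469ms @ 6 + 367.347ms (3/5)
8. 4040.816ms @ 33/5 + 367.347ms (3/5)
9. 4408.163ms @ 36/5 + 367.347ms (3/5)
10. 4775.51ms @ 39/5 + 367.347ms (3/5)
11. 5142.857ms @ 42/5 + 367.347ms (3/5)
12. 5510.204ms @ 9 + 367.347ms (3/5)
13. 5877.551ms @ 48/5 + 734.694ms (6/5)
14. 6612.245ms @ 54/5 + 367.347ms (3/5)
15. 6979.592ms @ 57/5 + 367.347ms (3/5)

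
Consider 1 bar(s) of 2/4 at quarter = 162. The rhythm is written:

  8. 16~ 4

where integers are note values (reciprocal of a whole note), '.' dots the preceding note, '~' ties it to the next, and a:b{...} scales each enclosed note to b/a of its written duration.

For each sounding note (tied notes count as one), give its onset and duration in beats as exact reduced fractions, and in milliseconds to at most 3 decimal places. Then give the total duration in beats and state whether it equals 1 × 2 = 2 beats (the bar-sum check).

1) 0.0ms=0b +277.778ms=3/4b
2) 277.778ms=3/4b +462.963ms=5/4b
Σ=2b of 2 (162bpm 2/4) — PASS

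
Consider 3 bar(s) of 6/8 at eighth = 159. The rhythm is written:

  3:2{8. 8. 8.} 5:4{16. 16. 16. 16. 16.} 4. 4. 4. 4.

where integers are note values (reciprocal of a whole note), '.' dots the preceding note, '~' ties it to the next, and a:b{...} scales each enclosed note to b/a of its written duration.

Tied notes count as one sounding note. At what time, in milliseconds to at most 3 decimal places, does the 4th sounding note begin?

note 4 onset = 3b = 1132.075ms

1. 0.0ms @ 0 + 377.358ms (1)
2. 377.358ms @ 1 + 377.358ms (1)
3. 754.717ms @ 2 + 377.358ms (1)
4. 1132.075ms @ 3 + 226.415ms (3/5)
5. 1358.491ms @ 18/5 + 226.415ms (3/5)
6. 1584.906ms @ 21/5 + 226.415ms (3/5)
7. 1811.321ms @ 24/5 + 226.415ms (3/5)
8. 2037.736ms @ 27/5 + 226.415ms (3/5)
9. 2264.151ms @ 6 + 1132.075ms (3)
10. 3396.226ms @ 9 + 1132.075ms (3)
11. 4528.302ms @ 12 + 1132.075ms (3)
12. 5660.377ms @ 15 + 1132.075ms (3)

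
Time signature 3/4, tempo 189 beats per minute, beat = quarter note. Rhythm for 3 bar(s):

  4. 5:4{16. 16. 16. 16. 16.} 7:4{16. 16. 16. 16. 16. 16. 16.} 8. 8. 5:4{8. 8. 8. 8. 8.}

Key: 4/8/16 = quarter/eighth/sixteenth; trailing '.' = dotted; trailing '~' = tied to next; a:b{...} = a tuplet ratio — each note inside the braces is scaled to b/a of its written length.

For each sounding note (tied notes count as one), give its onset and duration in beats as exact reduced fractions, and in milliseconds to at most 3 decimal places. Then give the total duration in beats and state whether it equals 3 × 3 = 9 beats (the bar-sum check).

1) 0.0ms=0b +476.19ms=3/2b
2) 476.19ms=3/2b +95.238ms=3/10b
3) 571.429ms=9/5b +95.238ms=3/10b
4) 666.667ms=21/10b +95.238ms=3/10b
5) 761.905ms=12/5b +95.238ms=3/10b
6) 857.143ms=27/10b +95.238ms=3/10b
7) 952.381ms=3b +68.027ms=3/14b
8) 1020.408ms=45/14b +68.027ms=3/14b
9) 1088.435ms=24/7b +68.027ms=3/14b
10) 1156.463ms=51/14b +68.027ms=3/14b
11) 1224.49ms=27/7b +68.027ms=3/14b
12) 1292.517ms=57/14b +68.027ms=3/14b
13) 1360.544ms=30/7b +68.027ms=3/14b
14) 1428.571ms=9/2b +238.095ms=3/4b
15) 1666.667ms=21/4b +238.095ms=3/4b
16) 1904.762ms=6b +190.476ms=3/5b
17) 2095.238ms=33/5b +190.476ms=3/5b
18) 2285.714ms=36/5b +190.476ms=3/5b
19) 2476.19ms=39/5b +190.476ms=3/5b
20) 2666.667ms=42/5b +190.476ms=3/5b
Σ=9b of 9 (189bpm 3/4) — PASS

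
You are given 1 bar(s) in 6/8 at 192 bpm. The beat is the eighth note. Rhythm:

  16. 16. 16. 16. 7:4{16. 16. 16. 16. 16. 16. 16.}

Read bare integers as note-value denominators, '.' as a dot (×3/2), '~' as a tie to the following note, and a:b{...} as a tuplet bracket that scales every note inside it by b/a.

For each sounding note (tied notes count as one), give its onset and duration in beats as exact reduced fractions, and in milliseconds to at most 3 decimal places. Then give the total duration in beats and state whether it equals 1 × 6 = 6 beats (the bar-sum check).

1) 0.0ms=0b +234.375ms=3/4b
2) 234.375ms=3/4b +234.375ms=3/4b
3) 468.75ms=3/2b +234.375ms=3/4b
4) 703.125ms=9/4b +234.375ms=3/4b
5) 937.5ms=3b +133.929ms=3/7b
6) 1071.429ms=24/7b +133.929ms=3/7b
7) 1205.357ms=27/7b +133.929ms=3/7b
8) 1339.286ms=30/7b +133.929ms=3/7b
9) 1473.214ms=33/7b +133.929ms=3/7b
10) 1607.143ms=36/7b +133.929ms=3/7b
11) 1741.071ms=39/7b +133.929ms=3/7b
Σ=6b of 6 (192bpm 6/8) — PASS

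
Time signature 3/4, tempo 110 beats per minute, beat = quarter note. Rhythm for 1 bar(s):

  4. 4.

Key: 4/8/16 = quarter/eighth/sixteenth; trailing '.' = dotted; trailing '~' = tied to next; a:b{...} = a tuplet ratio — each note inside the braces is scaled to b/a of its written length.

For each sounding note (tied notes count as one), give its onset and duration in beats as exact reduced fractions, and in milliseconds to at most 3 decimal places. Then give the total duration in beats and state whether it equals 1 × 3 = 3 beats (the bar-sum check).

1) 0.0ms=0b +818.182ms=3/2b
2) 818.182ms=3/2b +818.182ms=3/2b
Σ=3b of 3 (110bpm 3/4) — PASS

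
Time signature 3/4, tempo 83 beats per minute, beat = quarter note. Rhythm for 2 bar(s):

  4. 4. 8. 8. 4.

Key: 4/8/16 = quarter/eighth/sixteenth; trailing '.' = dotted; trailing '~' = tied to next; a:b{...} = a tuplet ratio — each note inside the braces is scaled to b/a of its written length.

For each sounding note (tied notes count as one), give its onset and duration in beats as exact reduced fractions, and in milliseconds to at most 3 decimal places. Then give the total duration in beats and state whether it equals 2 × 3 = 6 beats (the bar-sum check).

1) 0.0ms=0b +1084.337ms=3/2b
2) 1084.337ms=3/2b +1084.337ms=3/2b
3) 2168.675ms=3b +542.169ms=3/4b
4) 2710.843ms=15/4b +542.169ms=3/4b
5) 3253.012ms=9/2b +1084.337ms=3/2b
Σ=6b of 6 (83bpm 3/4) — PASS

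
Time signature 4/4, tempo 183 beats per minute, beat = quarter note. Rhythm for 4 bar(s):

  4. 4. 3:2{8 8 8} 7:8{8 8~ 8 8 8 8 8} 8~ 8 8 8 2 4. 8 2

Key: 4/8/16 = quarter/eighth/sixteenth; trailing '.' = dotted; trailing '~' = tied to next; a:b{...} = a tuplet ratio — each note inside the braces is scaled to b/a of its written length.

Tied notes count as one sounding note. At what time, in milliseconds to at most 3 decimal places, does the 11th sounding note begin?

1. 0.0ms @ 0 + 491.803ms (3/2)
2. 491.803ms @ 3/2 + 491.803ms (3/2)
3. 983.607ms @ 3 + 109.29ms (1/3)
4. 1092.896ms @ 10/3 + 109.29ms (1/3)
5. 1202.186ms @ 11/3 + 109.29ms (1/3)
6. 1311.475ms @ 4 + 187.354ms (4/7)
7. 1498.829ms @ 32/7 + 374.707ms (8/7)
8. 1873.536ms @ 40/7 + 187.354ms (4/7)
9. 2060.89ms @ 44/7 + 187.354ms (4/7)
10. 2248.244ms @ 48/7 + 187.354ms (4/7)
11. 2435.597ms @ 52/7 + 187.354ms (4/7)
12. 2622.951ms @ 8 + 327.869ms (1)
13. 2950.82ms @ 9 + 163.934ms (1/2)
14. 3114.754ms @ 19/2 + 163.934ms (1/2)
15. 3278.689ms @ 10 + 655.738ms (2)
16. 3934.426ms @ 12 + 491.803ms (3/2)
17. 4426.23ms @ 27/2 + 163.934ms (1/2)
18. 4590.164ms @ 14 + 655.738ms (2)

note 11 onset = 52/7b = 2435.597ms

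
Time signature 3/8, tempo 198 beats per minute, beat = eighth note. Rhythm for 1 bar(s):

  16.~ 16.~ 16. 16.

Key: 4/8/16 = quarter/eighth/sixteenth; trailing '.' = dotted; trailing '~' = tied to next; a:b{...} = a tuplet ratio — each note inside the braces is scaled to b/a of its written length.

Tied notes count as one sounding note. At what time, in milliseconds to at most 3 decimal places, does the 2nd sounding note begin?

note 2 onset = 9/4b = 681.818ms

1. 0.0ms @ 0 + 681.818ms (9/4)
2. 681.818ms @ 9/4 + 227.273ms (3/4)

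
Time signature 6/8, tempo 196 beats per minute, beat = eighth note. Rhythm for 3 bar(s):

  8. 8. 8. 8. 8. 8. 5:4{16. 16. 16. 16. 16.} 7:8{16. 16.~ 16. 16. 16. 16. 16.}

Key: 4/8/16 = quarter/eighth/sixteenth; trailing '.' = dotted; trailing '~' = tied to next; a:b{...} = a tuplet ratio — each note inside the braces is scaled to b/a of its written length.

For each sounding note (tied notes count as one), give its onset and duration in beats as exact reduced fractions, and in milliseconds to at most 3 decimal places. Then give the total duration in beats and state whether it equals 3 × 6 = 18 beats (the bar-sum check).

1) 0.0ms=0b +459.184ms=3/2b
2) 459.184ms=3/2b +459.184ms=3/2b
3) 918.367ms=3b +459.184ms=3/2b
4) 1377.551ms=9/2b +459.184ms=3/2b
5) 1836.735ms=6b +459.184ms=3/2b
6) 2295.918ms=15/2b +459.184ms=3/2b
7) 2755.102ms=9b +183.673ms=3/5b
8) 2938.776ms=48/5b +183.673ms=3/5b
9) 3122.449ms=51/5b +183.673ms=3/5b
10) 3306.122ms=54/5b +183.673ms=3/5b
11) 3489.796ms=57/5b +183.673ms=3/5b
12) 3673.469ms=12b +262.391ms=6/7b
13) 3935.86ms=90/7b +524.781ms=12/7b
14) 4460.641ms=102/7b +262.391ms=6/7b
15) 4723.032ms=108/7b +262.391ms=6/7b
16) 4985.423ms=114/7b +262.391ms=6/7b
17) 5247.813ms=120/7b +262.391ms=6/7b
Σ=18b of 18 (196bpm 6/8) — PASS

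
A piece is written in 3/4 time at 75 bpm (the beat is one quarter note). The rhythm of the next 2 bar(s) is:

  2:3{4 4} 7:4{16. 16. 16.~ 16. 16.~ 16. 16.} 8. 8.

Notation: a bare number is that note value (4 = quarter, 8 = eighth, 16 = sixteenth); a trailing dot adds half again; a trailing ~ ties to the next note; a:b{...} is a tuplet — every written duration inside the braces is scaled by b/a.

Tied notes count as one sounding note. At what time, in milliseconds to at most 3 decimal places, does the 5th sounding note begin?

1. 0.0ms @ 0 + 1200.0ms (3/2)
2. 1200.0ms @ 3/2 + 1200.0ms (3/2)
3. 2400.0ms @ 3 + 171.429ms (3/14)
4. 2571.429ms @ 45/14 + 171.429ms (3/14)
5. 2742.857ms @ 24/7 + 342.857ms (3/7)
6. 3085.714ms @ 27/7 + 342.857ms (3/7)
7. 3428.571ms @ 30/7 + 171.429ms (3/14)
8. 3600.0ms @ 9/2 + 600.0ms (3/4)
9. 4200.0ms @ 21/4 + 600.0ms (3/4)

note 5 onset = 24/7b = 2742.857ms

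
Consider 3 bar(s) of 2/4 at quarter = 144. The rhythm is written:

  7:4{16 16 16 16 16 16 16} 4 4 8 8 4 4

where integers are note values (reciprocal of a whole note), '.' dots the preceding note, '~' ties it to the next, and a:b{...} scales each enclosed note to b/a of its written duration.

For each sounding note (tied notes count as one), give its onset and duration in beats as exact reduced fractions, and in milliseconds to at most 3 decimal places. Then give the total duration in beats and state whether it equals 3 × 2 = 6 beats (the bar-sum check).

1) 0.0ms=0b +59.524ms=1/7b
2) 59.524ms=1/7b +59.524ms=1/7b
3) 119.048ms=2/7b +59.524ms=1/7b
4) 178.571ms=3/7b +59.524ms=1/7b
5) 238.095ms=4/7b +59.524ms=1/7b
6) 297.619ms=5/7b +59.524ms=1/7b
7) 357.143ms=6/7b +59.524ms=1/7b
8) 416.667ms=1b +416.667ms=1b
9) 833.333ms=2b +416.667ms=1b
10) 1250.0ms=3b +208.333ms=1/2b
11) 1458.333ms=7/2b +208.333ms=1/2b
12) 1666.667ms=4b +416.667ms=1b
13) 2083.333ms=5b +416.667ms=1b
Σ=6b of 6 (144bpm 2/4) — PASS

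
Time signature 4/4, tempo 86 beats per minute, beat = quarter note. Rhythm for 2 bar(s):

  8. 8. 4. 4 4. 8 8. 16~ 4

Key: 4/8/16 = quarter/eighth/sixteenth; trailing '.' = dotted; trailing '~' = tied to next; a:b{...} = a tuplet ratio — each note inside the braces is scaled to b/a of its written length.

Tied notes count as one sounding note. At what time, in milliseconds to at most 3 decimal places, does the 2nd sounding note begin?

1. 0.0ms @ 0 + 523.256ms (3/4)
2. 523.256ms @ 3/4 + 523.256ms (3/4)
3. 1046.512ms @ 3/2 + 1046.512ms (3/2)
4. 2093.023ms @ 3 + 697.674ms (1)
5. 2790.698ms @ 4 + 1046.512ms (3/2)
6. 3837.209ms @ 11/2 + 348.837ms (1/2)
7. 4186.047ms @ 6 + 523.256ms (3/4)
8. 4709.302ms @ 27/4 + 872.093ms (5/4)

note 2 onset = 3/4b = 523.256ms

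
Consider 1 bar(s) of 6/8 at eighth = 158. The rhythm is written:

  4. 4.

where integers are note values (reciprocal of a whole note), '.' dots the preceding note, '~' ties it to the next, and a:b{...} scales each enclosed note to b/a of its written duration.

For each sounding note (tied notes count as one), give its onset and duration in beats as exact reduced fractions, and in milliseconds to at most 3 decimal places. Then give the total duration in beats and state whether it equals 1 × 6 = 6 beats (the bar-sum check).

1) 0.0ms=0b +1139.241ms=3b
2) 1139.241ms=3b +1139.241ms=3b
Σ=6b of 6 (158bpm 6/8) — PASS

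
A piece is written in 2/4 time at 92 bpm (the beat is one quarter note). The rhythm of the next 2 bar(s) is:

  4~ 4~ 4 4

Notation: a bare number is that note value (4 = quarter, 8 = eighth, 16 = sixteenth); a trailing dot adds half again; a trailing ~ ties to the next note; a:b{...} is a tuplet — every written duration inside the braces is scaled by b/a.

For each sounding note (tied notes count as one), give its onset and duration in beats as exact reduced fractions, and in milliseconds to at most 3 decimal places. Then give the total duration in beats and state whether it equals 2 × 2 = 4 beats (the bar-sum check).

1) 0.0ms=0b +1956.522ms=3b
2) 1956.522ms=3b +652.174ms=1b
Σ=4b of 4 (92bpm 2/4) — PASS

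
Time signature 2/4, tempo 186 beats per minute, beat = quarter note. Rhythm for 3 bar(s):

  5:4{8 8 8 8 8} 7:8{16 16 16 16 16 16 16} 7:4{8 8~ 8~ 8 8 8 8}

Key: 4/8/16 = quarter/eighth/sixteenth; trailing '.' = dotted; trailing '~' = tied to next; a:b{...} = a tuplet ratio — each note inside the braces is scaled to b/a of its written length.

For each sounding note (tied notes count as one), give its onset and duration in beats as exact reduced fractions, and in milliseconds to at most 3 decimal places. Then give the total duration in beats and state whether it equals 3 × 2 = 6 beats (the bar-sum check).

1) 0.0ms=0b +129.032ms=2/5b
2) 129.032ms=2/5b +129.032ms=2/5b
3) 258.065ms=4/5b +129.032ms=2/5b
4) 387.097ms=6/5b +129.032ms=2/5b
5) 516.129ms=8/5b +129.032ms=2/5b
6) 645.161ms=2b +92.166ms=2/7b
7) 737.327ms=16/7b +92.166ms=2/7b
8) 829.493ms=18/7b +92.166ms=2/7b
9) 921.659ms=20/7b +92.166ms=2/7b
10) 1013.825ms=22/7b +92.166ms=2/7b
11) 1105.991ms=24/7b +92.166ms=2/7b
12) 1198.157ms=26/7b +92.166ms=2/7b
13) 1290.323ms=4b +92.166ms=2/7b
14) 1382.488ms=30/7b +276.498ms=6/7b
15) 1658.986ms=36/7b +92.166ms=2/7b
16) 1751.152ms=38/7b +92.166ms=2/7b
17) 1843.318ms=40/7b +92.166ms=2/7b
Σ=6b of 6 (186bpm 2/4) — PASS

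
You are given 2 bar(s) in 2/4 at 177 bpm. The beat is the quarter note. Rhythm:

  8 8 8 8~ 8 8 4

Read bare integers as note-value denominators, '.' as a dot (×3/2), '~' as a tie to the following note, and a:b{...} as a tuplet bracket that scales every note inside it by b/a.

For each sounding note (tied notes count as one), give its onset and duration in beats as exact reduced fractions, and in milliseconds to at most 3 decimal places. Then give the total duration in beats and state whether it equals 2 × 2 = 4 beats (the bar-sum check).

1) 0.0ms=0b +169.492ms=1/2b
2) 169.492ms=1/2b +169.492ms=1/2b
3) 338.983ms=1b +169.492ms=1/2b
4) 508.475ms=3/2b +338.983ms=1b
5) 847.458ms=5/2b +169.492ms=1/2b
6) 1016.949ms=3b +338.983ms=1b
Σ=4b of 4 (177bpm 2/4) — PASS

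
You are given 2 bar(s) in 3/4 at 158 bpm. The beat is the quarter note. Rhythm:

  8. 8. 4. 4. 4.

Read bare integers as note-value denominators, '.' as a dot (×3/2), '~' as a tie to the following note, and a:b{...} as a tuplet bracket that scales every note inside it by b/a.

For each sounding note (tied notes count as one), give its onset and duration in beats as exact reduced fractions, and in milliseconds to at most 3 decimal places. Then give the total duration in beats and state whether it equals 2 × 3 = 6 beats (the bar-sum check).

1) 0.0ms=0b +284.81ms=3/4b
2) 284.81ms=3/4b +284.81ms=3/4b
3) 569.62ms=3/2b +569.62ms=3/2b
4) 1139.241ms=3b +569.62ms=3/2b
5) 1708.861ms=9/2b +569.62ms=3/2b
Σ=6b of 6 (158bpm 3/4) — PASS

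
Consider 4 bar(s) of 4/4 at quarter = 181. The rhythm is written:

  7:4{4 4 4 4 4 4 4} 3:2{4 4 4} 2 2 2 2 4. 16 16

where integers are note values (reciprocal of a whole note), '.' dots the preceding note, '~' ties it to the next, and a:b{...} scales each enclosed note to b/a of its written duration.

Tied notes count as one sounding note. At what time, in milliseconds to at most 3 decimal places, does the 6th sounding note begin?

note 6 onset = 20/7b = 947.119ms

1. 0.0ms @ 0 + 189.424ms (4/7)
2. 189.424ms @ 4/7 + 189.424ms (4/7)
3. 378.848ms @ 8/7 + 189.424ms (4/7)
4. 568.272ms @ 12/7 + 189.424ms (4/7)
5. 757.695ms @ 16/7 + 189.424ms (4/7)
6. 947.119ms @ 20/7 + 189.424ms (4/7)
7. 1136.543ms @ 24/7 + 189.424ms (4/7)
8. 1325.967ms @ 4 + 220.994ms (2/3)
9. 1546.961ms @ 14/3 + 220.994ms (2/3)
10. 1767.956ms @ 16/3 + 220.994ms (2/3)
11. 1988.95ms @ 6 + 662.983ms (2)
12. 2651.934ms @ 8 + 662.983ms (2)
13. 3314.917ms @ 10 + 662.983ms (2)
14. 3977.901ms @ 12 + 662.983ms (2)
15. 4640.884ms @ 14 + 497.238ms (3/2)
16. 5138.122ms @ 31/2 + 82.873ms (1/4)
17. 5220.994ms @ 63/4 + 82.873ms (1/4)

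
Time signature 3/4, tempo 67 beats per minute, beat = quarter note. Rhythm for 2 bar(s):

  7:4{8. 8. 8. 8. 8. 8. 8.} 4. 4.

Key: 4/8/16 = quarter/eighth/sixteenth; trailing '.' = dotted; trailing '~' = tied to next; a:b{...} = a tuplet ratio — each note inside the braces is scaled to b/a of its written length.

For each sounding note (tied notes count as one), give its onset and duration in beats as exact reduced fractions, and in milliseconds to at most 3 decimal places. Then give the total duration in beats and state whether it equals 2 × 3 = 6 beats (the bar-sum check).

1) 0.0ms=0b +383.795ms=3/7b
2) 383.795ms=3/7b +383.795ms=3/7b
3) 767.591ms=6/7b +383.795ms=3/7b
4) 1151.386ms=9/7b +383.795ms=3/7b
5) 1535.181ms=12/7b +383.795ms=3/7b
6) 1918.977ms=15/7b +383.795ms=3/7b
7) 2302.772ms=18/7b +383.795ms=3/7b
8) 2686.567ms=3b +1343.284ms=3/2b
9) 4029.851ms=9/2b +1343.284ms=3/2b
Σ=6b of 6 (67bpm 3/4) — PASS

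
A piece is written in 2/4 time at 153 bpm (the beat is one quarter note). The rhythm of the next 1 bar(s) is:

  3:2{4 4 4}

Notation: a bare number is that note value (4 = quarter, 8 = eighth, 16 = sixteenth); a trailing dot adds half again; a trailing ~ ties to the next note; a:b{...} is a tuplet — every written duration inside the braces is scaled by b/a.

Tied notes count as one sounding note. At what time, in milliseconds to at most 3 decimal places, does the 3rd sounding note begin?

1. 0.0ms @ 0 + 261.438ms (2/3)
2. 261.438ms @ 2/3 + 261.438ms (2/3)
3. 522.876ms @ 4/3 + 261.438ms (2/3)

note 3 onset = 4/3b = 522.876ms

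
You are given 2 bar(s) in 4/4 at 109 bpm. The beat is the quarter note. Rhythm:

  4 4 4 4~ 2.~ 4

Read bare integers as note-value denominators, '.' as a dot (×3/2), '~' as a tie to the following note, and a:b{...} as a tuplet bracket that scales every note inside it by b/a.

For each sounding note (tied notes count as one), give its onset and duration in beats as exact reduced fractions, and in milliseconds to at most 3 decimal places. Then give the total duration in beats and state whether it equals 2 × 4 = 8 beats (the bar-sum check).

1) 0.0ms=0b +550.459ms=1b
2) 550.459ms=1b +550.459ms=1b
3) 1100.917ms=2b +550.459ms=1b
4) 1651.376ms=3b +2752.294ms=5b
Σ=8b of 8 (109bpm 4/4) — PASS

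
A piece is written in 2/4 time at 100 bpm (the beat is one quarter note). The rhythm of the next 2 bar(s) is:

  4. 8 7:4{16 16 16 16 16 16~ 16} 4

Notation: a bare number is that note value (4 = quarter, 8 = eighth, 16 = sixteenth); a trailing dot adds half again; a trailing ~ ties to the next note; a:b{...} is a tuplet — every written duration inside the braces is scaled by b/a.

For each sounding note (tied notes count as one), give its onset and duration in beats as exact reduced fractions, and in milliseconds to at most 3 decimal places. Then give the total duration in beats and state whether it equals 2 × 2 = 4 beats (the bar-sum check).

1) 0.0ms=0b +900.0ms=3/2b
2) 900.0ms=3/2b +300.0ms=1/2b
3) 1200.0ms=2b +85.714ms=1/7b
4) 1285.714ms=15/7b +85.714ms=1/7b
5) 1371.429ms=16/7b +85.714ms=1/7b
6) 1457.143ms=17/7b +85.714ms=1/7b
7) 1542.857ms=18/7b +85.714ms=1/7b
8) 1628.571ms=19/7b +171.429ms=2/7b
9) 1800.0ms=3b +600.0ms=1b
Σ=4b of 4 (100bpm 2/4) — PASS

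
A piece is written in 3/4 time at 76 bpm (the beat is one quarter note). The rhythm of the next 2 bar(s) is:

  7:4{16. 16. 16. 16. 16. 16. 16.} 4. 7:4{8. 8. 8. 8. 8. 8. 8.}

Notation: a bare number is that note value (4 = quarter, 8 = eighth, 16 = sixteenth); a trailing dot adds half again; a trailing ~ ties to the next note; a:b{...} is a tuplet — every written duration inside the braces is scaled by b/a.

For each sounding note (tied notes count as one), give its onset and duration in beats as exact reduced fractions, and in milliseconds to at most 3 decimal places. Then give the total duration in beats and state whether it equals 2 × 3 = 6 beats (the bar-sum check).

1) 0.0ms=0b +169.173ms=3/14b
2) 169.173ms=3/14b +169.173ms=3/14b
3) 338.346ms=3/7b +169.173ms=3/14b
4) 507.519ms=9/14b +169.173ms=3/14b
5) 676.692ms=6/7b +169.173ms=3/14b
6) 845.865ms=15/14b +169.173ms=3/14b
7) 1015.038ms=9/7b +169.173ms=3/14b
8) 1184.211ms=3/2b +1184.211ms=3/2b
9) 2368.421ms=3b +338.346ms=3/7b
10) 2706.767ms=24/7b +338.346ms=3/7b
11) 3045.113ms=27/7b +338.346ms=3/7b
12) 3383.459ms=30/7b +338.346ms=3/7b
13) 3721.805ms=33/7b +338.346ms=3/7b
14) 4060.15ms=36/7b +338.346ms=3/7b
15) 4398.496ms=39/7b +338.346ms=3/7b
Σ=6b of 6 (76bpm 3/4) — PASS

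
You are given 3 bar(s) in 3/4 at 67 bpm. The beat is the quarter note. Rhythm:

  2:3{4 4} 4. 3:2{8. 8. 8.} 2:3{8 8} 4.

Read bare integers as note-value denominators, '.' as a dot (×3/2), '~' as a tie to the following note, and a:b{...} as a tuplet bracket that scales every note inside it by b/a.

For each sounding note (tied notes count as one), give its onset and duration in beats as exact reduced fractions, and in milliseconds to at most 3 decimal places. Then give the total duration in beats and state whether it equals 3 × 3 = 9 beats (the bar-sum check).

1) 0.0ms=0b +1343.284ms=3/2b
2) 1343.284ms=3/2b +1343.284ms=3/2b
3) 2686.567ms=3b +1343.284ms=3/2b
4) 4029.851ms=9/2b +447.761ms=1/2b
5) 4477.612ms=5b +447.761ms=1/2b
6) 4925.373ms=11/2b +447.761ms=1/2b
7) 5373.134ms=6b +671.642ms=3/4b
8) 6044.776ms=27/4b +671.642ms=3/4b
9) 6716.418ms=15/2b +1343.284ms=3/2b
Σ=9b of 9 (67bpm 3/4) — PASS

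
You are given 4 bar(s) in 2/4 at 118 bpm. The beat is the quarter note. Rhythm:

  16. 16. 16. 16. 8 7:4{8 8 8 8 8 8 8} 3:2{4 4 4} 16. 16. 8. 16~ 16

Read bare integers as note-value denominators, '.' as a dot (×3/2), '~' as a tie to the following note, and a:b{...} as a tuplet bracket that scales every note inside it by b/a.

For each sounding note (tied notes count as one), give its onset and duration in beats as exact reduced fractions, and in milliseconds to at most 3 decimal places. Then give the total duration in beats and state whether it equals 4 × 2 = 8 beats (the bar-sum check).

1) 0.0ms=0b +190.678ms=3/8b
2) 190.678ms=3/8b +190.678ms=3/8b
3) 381.356ms=3/4b +190.678ms=3/8b
4) 572.034ms=9/8b +190.678ms=3/8b
5) 762.712ms=3/2b +254.237ms=1/2b
6) 1016.949ms=2b +145.278ms=2/7b
7) 1162.228ms=16/7b +145.278ms=2/7b
8) 1307.506ms=18/7b +145.278ms=2/7b
9) 1452.785ms=20/7b +145.278ms=2/7b
10) 1598.063ms=22/7b +145.278ms=2/7b
11) 1743.341ms=24/7b +145.278ms=2/7b
12) 1888.62ms=26/7b +145.278ms=2/7b
13) 2033.898ms=4b +338.983ms=2/3b
14) 2372.881ms=14/3b +338.983ms=2/3b
15) 2711.864ms=16/3b +338.983ms=2/3b
16) 3050.847ms=6b +190.678ms=3/8b
17) 3241.525ms=51/8b +190.678ms=3/8b
18) 3432.203ms=27/4b +381.356ms=3/4b
19) 3813.559ms=15/2b +254.237ms=1/2b
Σ=8b of 8 (118bpm 2/4) — PASS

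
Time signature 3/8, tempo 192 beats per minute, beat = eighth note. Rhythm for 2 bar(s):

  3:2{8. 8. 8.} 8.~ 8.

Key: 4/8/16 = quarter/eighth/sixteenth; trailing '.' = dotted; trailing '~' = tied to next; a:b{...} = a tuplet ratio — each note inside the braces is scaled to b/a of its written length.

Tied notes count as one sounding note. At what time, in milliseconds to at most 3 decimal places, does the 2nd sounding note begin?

note 2 onset = 1b = 312.5ms

1. 0.0ms @ 0 + 312.5ms (1)
2. 312.5ms @ 1 + 312.5ms (1)
3. 625.0ms @ 2 + 312.5ms (1)
4. 937.5ms @ 3 + 937.5ms (3)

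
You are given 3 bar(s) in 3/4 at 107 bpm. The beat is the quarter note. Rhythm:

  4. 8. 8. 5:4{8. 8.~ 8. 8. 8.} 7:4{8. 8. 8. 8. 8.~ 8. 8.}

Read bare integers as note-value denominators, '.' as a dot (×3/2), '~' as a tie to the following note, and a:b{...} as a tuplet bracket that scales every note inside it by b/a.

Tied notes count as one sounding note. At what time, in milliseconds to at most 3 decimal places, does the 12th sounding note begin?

1. 0.0ms @ 0 + 841.121ms (3/2)
2. 841.121ms @ 3/2 + 420.561ms (3/4)
3. 1261.682ms @ 9/4 + 420.561ms (3/4)
4. 1682.243ms @ 3 + 336.449ms (3/5)
5. 2018.692ms @ 18/5 + 672.897ms (6/5)
6. 2691.589ms @ 24/5 + 336.449ms (3/5)
7. 3028.037ms @ 27/5 + 336.449ms (3/5)
8. 3364.486ms @ 6 + 240.32ms (3/7)
9. 3604.806ms @ 45/7 + 240.32ms (3/7)
10. 3845.127ms @ 48/7 + 240.32ms (3/7)
11. 4085.447ms @ 51/7 + 240.32ms (3/7)
12. 4325.768ms @ 54/7 + 480.641ms (6/7)
13. 4806.409ms @ 60/7 + 240.32ms (3/7)

note 12 onset = 54/7b = 4325.768ms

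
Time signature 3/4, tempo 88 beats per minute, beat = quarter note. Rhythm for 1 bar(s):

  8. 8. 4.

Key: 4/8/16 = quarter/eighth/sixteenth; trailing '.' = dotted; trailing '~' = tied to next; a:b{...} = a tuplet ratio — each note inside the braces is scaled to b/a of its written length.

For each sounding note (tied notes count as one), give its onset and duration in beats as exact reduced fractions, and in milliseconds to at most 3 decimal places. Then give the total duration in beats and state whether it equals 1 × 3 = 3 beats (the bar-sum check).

1) 0.0ms=0b +511.364ms=3/4b
2) 511.364ms=3/4b +511.364ms=3/4b
3) 1022.727ms=3/2b +1022.727ms=3/2b
Σ=3b of 3 (88bpm 3/4) — PASS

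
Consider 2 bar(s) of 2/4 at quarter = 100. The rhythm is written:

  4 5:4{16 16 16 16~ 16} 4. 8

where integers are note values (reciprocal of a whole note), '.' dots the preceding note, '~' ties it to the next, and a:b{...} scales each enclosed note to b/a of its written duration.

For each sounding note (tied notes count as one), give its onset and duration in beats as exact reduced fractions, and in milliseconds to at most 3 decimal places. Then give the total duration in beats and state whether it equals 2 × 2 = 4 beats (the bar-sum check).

1) 0.0ms=0b +600.0ms=1b
2) 600.0ms=1b +120.0ms=1/5b
3) 720.0ms=6/5b +120.0ms=1/5b
4) 840.0ms=7/5b +120.0ms=1/5b
5) 960.0ms=8/5b +240.0ms=2/5b
6) 1200.0ms=2b +900.0ms=3/2b
7) 2100.0ms=7/2b +300.0ms=1/2b
Σ=4b of 4 (100bpm 2/4) — PASS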